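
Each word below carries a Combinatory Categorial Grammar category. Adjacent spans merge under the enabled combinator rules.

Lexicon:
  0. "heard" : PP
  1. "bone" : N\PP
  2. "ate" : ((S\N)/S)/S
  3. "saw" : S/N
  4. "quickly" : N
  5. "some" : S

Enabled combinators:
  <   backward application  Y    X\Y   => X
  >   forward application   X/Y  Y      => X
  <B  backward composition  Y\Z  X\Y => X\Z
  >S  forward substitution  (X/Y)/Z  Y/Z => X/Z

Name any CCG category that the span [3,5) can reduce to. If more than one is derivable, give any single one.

S

[0,6] S   <
  [0,2] N   <
    [0,1] "heard" : PP
    [1,2] "bone" : N\PP
  [2,6] S\N   >
    [2,5] (S\N)/S   >
      [2,3] "ate" : ((S\N)/S)/S
      [3,5] S   >
        [3,4] "saw" : S/N
        [4,5] "quickly" : N
    [5,6] "some" : S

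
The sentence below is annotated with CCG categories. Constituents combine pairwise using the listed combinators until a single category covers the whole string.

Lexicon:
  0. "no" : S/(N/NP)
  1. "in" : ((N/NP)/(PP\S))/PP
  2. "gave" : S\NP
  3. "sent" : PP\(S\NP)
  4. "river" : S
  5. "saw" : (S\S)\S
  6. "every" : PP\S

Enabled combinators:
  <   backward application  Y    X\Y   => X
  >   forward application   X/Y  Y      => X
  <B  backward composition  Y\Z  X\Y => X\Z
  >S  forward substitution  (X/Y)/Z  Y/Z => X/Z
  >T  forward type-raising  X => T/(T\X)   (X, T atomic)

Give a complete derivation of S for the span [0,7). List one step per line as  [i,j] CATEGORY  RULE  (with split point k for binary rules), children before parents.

[0,7] S   >
  [0,1] "no" : S/(N/NP)
  [1,7] N/NP   >
    [1,4] (N/NP)/(PP\S)   >
      [1,2] "in" : ((N/NP)/(PP\S))/PP
      [2,4] PP   <
        [2,3] "gave" : S\NP
        [3,4] "sent" : PP\(S\NP)
    [4,7] PP\S   <B
      [4,6] S\S   <
        [4,5] "river" : S
        [5,6] "saw" : (S\S)\S
      [6,7] "every" : PP\S

[0,1] S/(N/NP)  lex  "no"
[1,2] ((N/NP)/(PP\S))/PP  lex  "in"
[2,3] S\NP  lex  "gave"
[3,4] PP\(S\NP)  lex  "sent"
[2,4] PP  <  k=3
[1,4] (N/NP)/(PP\S)  >  k=2
[4,5] S  lex  "river"
[5,6] (S\S)\S  lex  "saw"
[4,6] S\S  <  k=5
[6,7] PP\S  lex  "every"
[4,7] PP\S  <B  k=6
[1,7] N/NP  >  k=4
[0,7] S  >  k=1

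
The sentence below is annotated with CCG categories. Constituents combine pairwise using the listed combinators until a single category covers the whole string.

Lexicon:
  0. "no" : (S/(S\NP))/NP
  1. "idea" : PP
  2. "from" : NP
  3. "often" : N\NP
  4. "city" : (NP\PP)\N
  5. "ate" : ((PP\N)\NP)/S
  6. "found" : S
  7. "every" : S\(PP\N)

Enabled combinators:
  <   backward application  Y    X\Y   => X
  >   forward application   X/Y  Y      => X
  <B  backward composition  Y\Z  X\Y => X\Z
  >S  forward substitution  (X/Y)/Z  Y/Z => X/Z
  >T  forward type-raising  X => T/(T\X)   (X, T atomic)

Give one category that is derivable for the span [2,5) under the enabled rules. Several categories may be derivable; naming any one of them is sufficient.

[0,8] S   >
  [0,5] S/(S\NP)   >
    [0,1] "no" : (S/(S\NP))/NP
    [1,5] NP   >
      [1,2] NP/(NP\PP)   >T
        [1,2] "idea" : PP
      [2,5] NP\PP   <
        [2,4] N   <
          [2,3] "from" : NP
          [3,4] "often" : N\NP
        [4,5] "city" : (NP\PP)\N
  [5,8] S\NP   <B
    [5,7] (PP\N)\NP   >
      [5,6] "ate" : ((PP\N)\NP)/S
      [6,7] "found" : S
    [7,8] "every" : S\(PP\N)

NP\PP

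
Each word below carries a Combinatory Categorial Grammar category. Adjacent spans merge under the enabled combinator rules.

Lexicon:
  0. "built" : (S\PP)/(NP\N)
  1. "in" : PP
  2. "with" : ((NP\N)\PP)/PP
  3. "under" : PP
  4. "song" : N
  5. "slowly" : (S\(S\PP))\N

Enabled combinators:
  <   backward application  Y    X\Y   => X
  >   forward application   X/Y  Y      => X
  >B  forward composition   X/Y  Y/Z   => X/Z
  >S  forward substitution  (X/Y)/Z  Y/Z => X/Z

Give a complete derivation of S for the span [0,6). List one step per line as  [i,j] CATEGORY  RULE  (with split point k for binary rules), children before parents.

[0,1] (S\PP)/(NP\N)  lex  "built"
[1,2] PP  lex  "in"
[2,3] ((NP\N)\PP)/PP  lex  "with"
[3,4] PP  lex  "under"
[2,4] (NP\N)\PP  >  k=3
[1,4] NP\N  <  k=2
[0,4] S\PP  >  k=1
[4,5] N  lex  "song"
[5,6] (S\(S\PP))\N  lex  "slowly"
[4,6] S\(S\PP)  <  k=5
[0,6] S  <  k=4

[0,6] S   <
  [0,4] S\PP   >
    [0,1] "built" : (S\PP)/(NP\N)
    [1,4] NP\N   <
      [1,2] "in" : PP
      [2,4] (NP\N)\PP   >
        [2,3] "with" : ((NP\N)\PP)/PP
        [3,4] "under" : PP
  [4,6] S\(S\PP)   <
    [4,5] "song" : N
    [5,6] "slowly" : (S\(S\PP))\N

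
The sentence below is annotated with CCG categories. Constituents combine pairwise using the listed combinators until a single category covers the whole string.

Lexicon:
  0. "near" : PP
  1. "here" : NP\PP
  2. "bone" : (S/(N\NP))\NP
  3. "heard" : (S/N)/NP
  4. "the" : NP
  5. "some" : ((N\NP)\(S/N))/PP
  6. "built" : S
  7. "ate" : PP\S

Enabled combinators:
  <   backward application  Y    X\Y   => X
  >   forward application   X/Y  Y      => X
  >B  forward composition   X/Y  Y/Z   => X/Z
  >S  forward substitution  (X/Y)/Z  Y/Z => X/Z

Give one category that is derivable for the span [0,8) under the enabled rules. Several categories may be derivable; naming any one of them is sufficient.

S

[0,8] S   >
  [0,3] S/(N\NP)   <
    [0,2] NP   <
      [0,1] "near" : PP
      [1,2] "here" : NP\PP
    [2,3] "bone" : (S/(N\NP))\NP
  [3,8] N\NP   <
    [3,5] S/N   >
      [3,4] "heard" : (S/N)/NP
      [4,5] "the" : NP
    [5,8] (N\NP)\(S/N)   >
      [5,6] "some" : ((N\NP)\(S/N))/PP
      [6,8] PP   <
        [6,7] "built" : S
        [7,8] "ate" : PP\S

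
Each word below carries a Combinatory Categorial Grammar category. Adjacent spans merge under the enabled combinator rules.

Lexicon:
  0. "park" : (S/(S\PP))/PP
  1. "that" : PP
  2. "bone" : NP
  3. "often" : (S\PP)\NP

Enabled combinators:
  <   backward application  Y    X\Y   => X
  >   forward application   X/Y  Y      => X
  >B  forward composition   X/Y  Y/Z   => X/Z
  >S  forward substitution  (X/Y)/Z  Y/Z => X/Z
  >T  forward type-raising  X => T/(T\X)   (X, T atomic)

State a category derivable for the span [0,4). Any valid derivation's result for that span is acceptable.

[0,4] S   >
  [0,2] S/(S\PP)   >
    [0,1] "park" : (S/(S\PP))/PP
    [1,2] "that" : PP
  [2,4] S\PP   <
    [2,3] "bone" : NP
    [3,4] "often" : (S\PP)\NP

S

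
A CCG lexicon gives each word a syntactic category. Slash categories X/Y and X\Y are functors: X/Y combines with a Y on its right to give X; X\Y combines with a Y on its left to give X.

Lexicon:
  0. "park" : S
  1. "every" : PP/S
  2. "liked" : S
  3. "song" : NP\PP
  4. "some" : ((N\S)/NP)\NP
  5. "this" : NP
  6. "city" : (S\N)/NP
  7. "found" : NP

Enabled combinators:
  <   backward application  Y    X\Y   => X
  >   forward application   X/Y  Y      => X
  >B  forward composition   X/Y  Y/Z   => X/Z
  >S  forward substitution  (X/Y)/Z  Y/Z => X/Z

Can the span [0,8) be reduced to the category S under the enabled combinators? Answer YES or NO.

[0,8] S   <
  [0,6] N   <
    [0,1] "park" : S
    [1,6] N\S   >
      [1,5] (N\S)/NP   <
        [1,4] NP   <
          [1,3] PP   >
            [1,2] "every" : PP/S
            [2,3] "liked" : S
          [3,4] "song" : NP\PP
        [4,5] "some" : ((N\S)/NP)\NP
      [5,6] "this" : NP
  [6,8] S\N   >
    [6,7] "city" : (S\N)/NP
    [7,8] "found" : NP

YES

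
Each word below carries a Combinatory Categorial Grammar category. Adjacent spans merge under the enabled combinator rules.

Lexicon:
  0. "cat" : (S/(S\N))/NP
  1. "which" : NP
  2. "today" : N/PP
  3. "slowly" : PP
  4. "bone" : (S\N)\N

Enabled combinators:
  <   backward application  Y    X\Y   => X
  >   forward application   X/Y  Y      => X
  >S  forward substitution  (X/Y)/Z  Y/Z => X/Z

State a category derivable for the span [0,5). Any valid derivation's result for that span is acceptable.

[0,5] S   >
  [0,2] S/(S\N)   >
    [0,1] "cat" : (S/(S\N))/NP
    [1,2] "which" : NP
  [2,5] S\N   <
    [2,4] N   >
      [2,3] "today" : N/PP
      [3,4] "slowly" : PP
    [4,5] "bone" : (S\N)\N

S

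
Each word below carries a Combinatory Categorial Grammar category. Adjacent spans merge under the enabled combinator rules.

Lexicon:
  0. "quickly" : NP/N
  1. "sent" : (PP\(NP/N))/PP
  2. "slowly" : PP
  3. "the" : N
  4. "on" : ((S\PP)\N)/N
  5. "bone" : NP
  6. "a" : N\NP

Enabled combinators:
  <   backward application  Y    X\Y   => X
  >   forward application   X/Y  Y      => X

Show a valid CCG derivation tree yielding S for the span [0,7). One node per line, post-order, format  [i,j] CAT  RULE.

[0,1] NP/N  lex  "quickly"
[1,2] (PP\(NP/N))/PP  lex  "sent"
[2,3] PP  lex  "slowly"
[1,3] PP\(NP/N)  >  k=2
[0,3] PP  <  k=1
[3,4] N  lex  "the"
[4,5] ((S\PP)\N)/N  lex  "on"
[5,6] NP  lex  "bone"
[6,7] N\NP  lex  "a"
[5,7] N  <  k=6
[4,7] (S\PP)\N  >  k=5
[3,7] S\PP  <  k=4
[0,7] S  <  k=3

[0,7] S   <
  [0,3] PP   <
    [0,1] "quickly" : NP/N
    [1,3] PP\(NP/N)   >
      [1,2] "sent" : (PP\(NP/N))/PP
      [2,3] "slowly" : PP
  [3,7] S\PP   <
    [3,4] "the" : N
    [4,7] (S\PP)\N   >
      [4,5] "on" : ((S\PP)\N)/N
      [5,7] N   <
        [5,6] "bone" : NP
        [6,7] "a" : N\NP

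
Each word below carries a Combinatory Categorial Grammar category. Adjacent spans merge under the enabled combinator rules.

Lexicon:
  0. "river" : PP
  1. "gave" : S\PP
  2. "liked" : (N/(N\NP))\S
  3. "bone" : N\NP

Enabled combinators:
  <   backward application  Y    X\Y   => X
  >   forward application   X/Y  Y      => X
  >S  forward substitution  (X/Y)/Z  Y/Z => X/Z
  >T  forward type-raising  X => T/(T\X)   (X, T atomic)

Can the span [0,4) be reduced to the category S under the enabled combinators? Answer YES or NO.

PP S\PP (N/(N\NP))\S N\NP
CKY chart[0,4] = {N, N/(N\N), NP/(NP\N), PP/(PP\N), S/(S\N)}; S ∉ chart

NO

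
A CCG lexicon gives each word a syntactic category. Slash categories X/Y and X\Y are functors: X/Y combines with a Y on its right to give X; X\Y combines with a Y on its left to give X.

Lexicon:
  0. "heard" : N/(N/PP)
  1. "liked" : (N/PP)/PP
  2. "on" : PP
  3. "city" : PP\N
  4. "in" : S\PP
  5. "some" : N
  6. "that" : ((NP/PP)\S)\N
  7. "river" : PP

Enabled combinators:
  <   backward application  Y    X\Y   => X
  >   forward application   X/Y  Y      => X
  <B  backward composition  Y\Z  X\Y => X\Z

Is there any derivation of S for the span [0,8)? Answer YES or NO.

N/(N/PP) (N/PP)/PP PP PP\N S\PP N ((NP/PP)\S)\N PP
CKY chart[0,8] = {NP}; S ∉ chart

NO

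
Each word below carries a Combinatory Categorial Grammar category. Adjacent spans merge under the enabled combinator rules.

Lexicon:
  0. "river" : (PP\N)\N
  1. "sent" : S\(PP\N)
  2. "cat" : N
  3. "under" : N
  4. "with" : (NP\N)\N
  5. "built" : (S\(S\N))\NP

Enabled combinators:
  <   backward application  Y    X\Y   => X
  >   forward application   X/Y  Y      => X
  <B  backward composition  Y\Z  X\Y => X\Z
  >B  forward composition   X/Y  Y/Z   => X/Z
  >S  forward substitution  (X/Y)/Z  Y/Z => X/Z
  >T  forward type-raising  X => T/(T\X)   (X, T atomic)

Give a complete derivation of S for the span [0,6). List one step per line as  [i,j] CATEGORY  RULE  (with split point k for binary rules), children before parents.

[0,1] (PP\N)\N  lex  "river"
[1,2] S\(PP\N)  lex  "sent"
[0,2] S\N  <B  k=1
[2,3] N  lex  "cat"
[2,3] NP/(NP\N)  >T
[3,4] N  lex  "under"
[4,5] (NP\N)\N  lex  "with"
[3,5] NP\N  <  k=4
[2,5] NP  >  k=3
[5,6] (S\(S\N))\NP  lex  "built"
[2,6] S\(S\N)  <  k=5
[0,6] S  <  k=2

[0,6] S   <
  [0,2] S\N   <B
    [0,1] "river" : (PP\N)\N
    [1,2] "sent" : S\(PP\N)
  [2,6] S\(S\N)   <
    [2,5] NP   >
      [2,3] NP/(NP\N)   >T
        [2,3] "cat" : N
      [3,5] NP\N   <
        [3,4] "under" : N
        [4,5] "with" : (NP\N)\N
    [5,6] "built" : (S\(S\N))\NP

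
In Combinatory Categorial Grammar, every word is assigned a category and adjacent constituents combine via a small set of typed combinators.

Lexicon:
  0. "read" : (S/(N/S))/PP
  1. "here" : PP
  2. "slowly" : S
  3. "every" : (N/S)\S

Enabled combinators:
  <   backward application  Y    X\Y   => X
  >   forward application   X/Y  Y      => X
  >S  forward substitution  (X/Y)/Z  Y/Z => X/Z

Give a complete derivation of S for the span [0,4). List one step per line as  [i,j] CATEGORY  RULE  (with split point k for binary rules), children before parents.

[0,1] (S/(N/S))/PP  lex  "read"
[1,2] PP  lex  "here"
[0,2] S/(N/S)  >  k=1
[2,3] S  lex  "slowly"
[3,4] (N/S)\S  lex  "every"
[2,4] N/S  <  k=3
[0,4] S  >  k=2

[0,4] S   >
  [0,2] S/(N/S)   >
    [0,1] "read" : (S/(N/S))/PP
    [1,2] "here" : PP
  [2,4] N/S   <
    [2,3] "slowly" : S
    [3,4] "every" : (N/S)\S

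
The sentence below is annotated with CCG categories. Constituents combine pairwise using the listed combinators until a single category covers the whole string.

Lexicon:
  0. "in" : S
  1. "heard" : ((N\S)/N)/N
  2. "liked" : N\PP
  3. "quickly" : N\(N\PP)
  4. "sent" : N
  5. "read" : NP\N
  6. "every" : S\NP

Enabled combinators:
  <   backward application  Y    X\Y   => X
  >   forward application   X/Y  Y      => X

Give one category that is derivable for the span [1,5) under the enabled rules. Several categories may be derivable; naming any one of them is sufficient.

N\S

[0,7] S   <
  [0,6] NP   <
    [0,5] N   <
      [0,1] "in" : S
      [1,5] N\S   >
        [1,4] (N\S)/N   >
          [1,2] "heard" : ((N\S)/N)/N
          [2,4] N   <
            [2,3] "liked" : N\PP
            [3,4] "quickly" : N\(N\PP)
        [4,5] "sent" : N
    [5,6] "read" : NP\N
  [6,7] "every" : S\NP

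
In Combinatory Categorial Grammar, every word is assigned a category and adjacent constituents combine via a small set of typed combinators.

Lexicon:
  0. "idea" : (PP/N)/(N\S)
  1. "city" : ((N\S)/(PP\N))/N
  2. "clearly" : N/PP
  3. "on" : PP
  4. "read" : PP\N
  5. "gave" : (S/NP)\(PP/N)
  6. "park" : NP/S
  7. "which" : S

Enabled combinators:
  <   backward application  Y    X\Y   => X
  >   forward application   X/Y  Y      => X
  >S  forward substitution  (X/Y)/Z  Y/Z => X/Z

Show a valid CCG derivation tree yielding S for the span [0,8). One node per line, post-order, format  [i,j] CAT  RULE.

[0,1] (PP/N)/(N\S)  lex  "idea"
[1,2] ((N\S)/(PP\N))/N  lex  "city"
[2,3] N/PP  lex  "clearly"
[3,4] PP  lex  "on"
[2,4] N  >  k=3
[1,4] (N\S)/(PP\N)  >  k=2
[4,5] PP\N  lex  "read"
[1,5] N\S  >  k=4
[0,5] PP/N  >  k=1
[5,6] (S/NP)\(PP/N)  lex  "gave"
[0,6] S/NP  <  k=5
[6,7] NP/S  lex  "park"
[7,8] S  lex  "which"
[6,8] NP  >  k=7
[0,8] S  >  k=6

[0,8] S   >
  [0,6] S/NP   <
    [0,5] PP/N   >
      [0,1] "idea" : (PP/N)/(N\S)
      [1,5] N\S   >
        [1,4] (N\S)/(PP\N)   >
          [1,2] "city" : ((N\S)/(PP\N))/N
          [2,4] N   >
            [2,3] "clearly" : N/PP
            [3,4] "on" : PP
        [4,5] "read" : PP\N
    [5,6] "gave" : (S/NP)\(PP/N)
  [6,8] NP   >
    [6,7] "park" : NP/S
    [7,8] "which" : S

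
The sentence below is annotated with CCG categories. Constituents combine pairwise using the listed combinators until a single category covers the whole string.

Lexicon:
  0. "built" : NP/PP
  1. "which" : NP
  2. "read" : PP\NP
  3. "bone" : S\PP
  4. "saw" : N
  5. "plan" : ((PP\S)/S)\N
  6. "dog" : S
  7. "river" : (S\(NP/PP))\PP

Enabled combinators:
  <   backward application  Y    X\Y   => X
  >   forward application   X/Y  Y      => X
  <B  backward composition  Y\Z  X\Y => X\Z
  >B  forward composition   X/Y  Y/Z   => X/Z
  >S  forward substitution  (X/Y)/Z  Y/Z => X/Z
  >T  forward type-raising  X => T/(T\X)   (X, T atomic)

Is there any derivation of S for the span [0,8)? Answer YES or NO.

[0,8] S   <
  [0,1] "built" : NP/PP
  [1,8] S\(NP/PP)   <
    [1,7] PP   <
      [1,4] S   <
        [1,2] "which" : NP
        [2,4] S\NP   <B
          [2,3] "read" : PP\NP
          [3,4] "bone" : S\PP
      [4,7] PP\S   >
        [4,6] (PP\S)/S   <
          [4,5] "saw" : N
          [5,6] "plan" : ((PP\S)/S)\N
        [6,7] "dog" : S
    [7,8] "river" : (S\(NP/PP))\PP

YES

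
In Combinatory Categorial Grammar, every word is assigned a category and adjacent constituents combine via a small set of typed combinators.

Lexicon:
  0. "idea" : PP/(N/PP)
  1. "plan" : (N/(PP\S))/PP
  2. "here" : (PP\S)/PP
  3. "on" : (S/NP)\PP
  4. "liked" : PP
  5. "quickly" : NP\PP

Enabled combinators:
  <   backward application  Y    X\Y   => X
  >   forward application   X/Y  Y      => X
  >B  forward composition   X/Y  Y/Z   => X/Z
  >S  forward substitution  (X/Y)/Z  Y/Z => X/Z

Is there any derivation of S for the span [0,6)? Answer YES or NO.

[0,6] S   >
  [0,4] S/NP   <
    [0,3] PP   >
      [0,1] "idea" : PP/(N/PP)
      [1,3] N/PP   >S
        [1,2] "plan" : (N/(PP\S))/PP
        [2,3] "here" : (PP\S)/PP
    [3,4] "on" : (S/NP)\PP
  [4,6] NP   <
    [4,5] "liked" : PP
    [5,6] "quickly" : NP\PP

YES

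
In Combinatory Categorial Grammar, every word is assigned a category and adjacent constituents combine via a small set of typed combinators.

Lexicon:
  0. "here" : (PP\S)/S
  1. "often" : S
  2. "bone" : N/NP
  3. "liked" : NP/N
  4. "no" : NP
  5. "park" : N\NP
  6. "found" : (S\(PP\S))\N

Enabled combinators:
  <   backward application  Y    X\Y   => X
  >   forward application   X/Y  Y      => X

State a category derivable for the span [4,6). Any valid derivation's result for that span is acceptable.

[0,7] S   <
  [0,2] PP\S   >
    [0,1] "here" : (PP\S)/S
    [1,2] "often" : S
  [2,7] S\(PP\S)   <
    [2,6] N   >
      [2,3] "bone" : N/NP
      [3,6] NP   >
        [3,4] "liked" : NP/N
        [4,6] N   <
          [4,5] "no" : NP
          [5,6] "park" : N\NP
    [6,7] "found" : (S\(PP\S))\N

N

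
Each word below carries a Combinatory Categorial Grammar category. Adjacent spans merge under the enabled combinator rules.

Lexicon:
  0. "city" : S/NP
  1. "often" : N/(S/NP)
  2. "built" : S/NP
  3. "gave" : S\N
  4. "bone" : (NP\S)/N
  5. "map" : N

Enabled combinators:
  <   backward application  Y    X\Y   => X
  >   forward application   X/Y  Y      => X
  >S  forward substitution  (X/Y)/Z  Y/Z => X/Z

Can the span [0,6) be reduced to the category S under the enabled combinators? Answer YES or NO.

[0,6] S   >
  [0,1] "city" : S/NP
  [1,6] NP   <
    [1,4] S   <
      [1,3] N   >
        [1,2] "often" : N/(S/NP)
        [2,3] "built" : S/NP
      [3,4] "gave" : S\N
    [4,6] NP\S   >
      [4,5] "bone" : (NP\S)/N
      [5,6] "map" : N

YES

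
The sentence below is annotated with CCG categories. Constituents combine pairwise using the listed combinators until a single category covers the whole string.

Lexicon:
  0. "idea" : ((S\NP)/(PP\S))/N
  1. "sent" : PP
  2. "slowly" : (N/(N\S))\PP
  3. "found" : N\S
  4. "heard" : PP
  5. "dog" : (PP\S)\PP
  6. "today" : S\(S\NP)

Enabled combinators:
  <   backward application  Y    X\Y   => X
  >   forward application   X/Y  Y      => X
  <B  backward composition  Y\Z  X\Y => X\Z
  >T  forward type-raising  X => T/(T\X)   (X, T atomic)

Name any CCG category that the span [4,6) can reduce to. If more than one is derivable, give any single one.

PP\S

[0,7] S   <
  [0,6] S\NP   >
    [0,4] (S\NP)/(PP\S)   >
      [0,1] "idea" : ((S\NP)/(PP\S))/N
      [1,4] N   >
        [1,3] N/(N\S)   <
          [1,2] "sent" : PP
          [2,3] "slowly" : (N/(N\S))\PP
        [3,4] "found" : N\S
    [4,6] PP\S   <
      [4,5] "heard" : PP
      [5,6] "dog" : (PP\S)\PP
  [6,7] "today" : S\(S\NP)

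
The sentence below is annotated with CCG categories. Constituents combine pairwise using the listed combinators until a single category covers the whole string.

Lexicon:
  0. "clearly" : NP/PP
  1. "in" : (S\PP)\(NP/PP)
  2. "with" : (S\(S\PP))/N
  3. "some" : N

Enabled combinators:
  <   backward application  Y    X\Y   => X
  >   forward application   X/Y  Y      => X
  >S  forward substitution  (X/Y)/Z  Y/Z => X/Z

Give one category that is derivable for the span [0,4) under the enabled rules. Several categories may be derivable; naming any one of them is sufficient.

[0,4] S   <
  [0,2] S\PP   <
    [0,1] "clearly" : NP/PP
    [1,2] "in" : (S\PP)\(NP/PP)
  [2,4] S\(S\PP)   >
    [2,3] "with" : (S\(S\PP))/N
    [3,4] "some" : N

S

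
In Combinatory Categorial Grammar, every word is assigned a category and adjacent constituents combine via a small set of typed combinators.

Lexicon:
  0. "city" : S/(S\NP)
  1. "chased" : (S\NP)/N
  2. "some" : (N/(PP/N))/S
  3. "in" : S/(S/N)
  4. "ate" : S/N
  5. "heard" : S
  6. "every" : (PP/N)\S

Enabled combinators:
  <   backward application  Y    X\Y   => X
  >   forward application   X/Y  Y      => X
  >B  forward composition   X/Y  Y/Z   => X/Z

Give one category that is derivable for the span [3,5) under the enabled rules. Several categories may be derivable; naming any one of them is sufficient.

S

[0,7] S   >
  [0,2] S/N   >B
    [0,1] "city" : S/(S\NP)
    [1,2] "chased" : (S\NP)/N
  [2,7] N   >
    [2,5] N/(PP/N)   >
      [2,3] "some" : (N/(PP/N))/S
      [3,5] S   >
        [3,4] "in" : S/(S/N)
        [4,5] "ate" : S/N
    [5,7] PP/N   <
      [5,6] "heard" : S
      [6,7] "every" : (PP/N)\S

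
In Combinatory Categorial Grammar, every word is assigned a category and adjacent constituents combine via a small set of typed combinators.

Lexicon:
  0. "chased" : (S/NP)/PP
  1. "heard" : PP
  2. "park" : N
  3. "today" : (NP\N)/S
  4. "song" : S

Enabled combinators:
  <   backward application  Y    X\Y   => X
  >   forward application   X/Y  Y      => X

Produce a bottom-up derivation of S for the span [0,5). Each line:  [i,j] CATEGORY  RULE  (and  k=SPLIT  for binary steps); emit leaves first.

[0,5] S   >
  [0,2] S/NP   >
    [0,1] "chased" : (S/NP)/PP
    [1,2] "heard" : PP
  [2,5] NP   <
    [2,3] "park" : N
    [3,5] NP\N   >
      [3,4] "today" : (NP\N)/S
      [4,5] "song" : S

[0,1] (S/NP)/PP  lex  "chased"
[1,2] PP  lex  "heard"
[0,2] S/NP  >  k=1
[2,3] N  lex  "park"
[3,4] (NP\N)/S  lex  "today"
[4,5] S  lex  "song"
[3,5] NP\N  >  k=4
[2,5] NP  <  k=3
[0,5] S  >  k=2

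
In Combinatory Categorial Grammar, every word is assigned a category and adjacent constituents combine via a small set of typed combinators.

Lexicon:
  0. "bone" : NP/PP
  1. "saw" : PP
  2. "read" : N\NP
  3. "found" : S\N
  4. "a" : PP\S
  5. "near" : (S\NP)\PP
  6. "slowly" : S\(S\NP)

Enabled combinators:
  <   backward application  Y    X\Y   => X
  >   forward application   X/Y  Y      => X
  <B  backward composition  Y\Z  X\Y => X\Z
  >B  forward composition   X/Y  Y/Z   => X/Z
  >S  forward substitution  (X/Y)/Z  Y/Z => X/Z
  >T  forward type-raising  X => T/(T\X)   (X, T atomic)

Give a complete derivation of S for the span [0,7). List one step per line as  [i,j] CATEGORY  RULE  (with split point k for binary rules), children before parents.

[0,1] NP/PP  lex  "bone"
[1,2] PP  lex  "saw"
[0,2] NP  >  k=1
[2,3] N\NP  lex  "read"
[0,3] N  <  k=2
[3,4] S\N  lex  "found"
[4,5] PP\S  lex  "a"
[3,5] PP\N  <B  k=4
[0,5] PP  <  k=3
[5,6] (S\NP)\PP  lex  "near"
[0,6] S\NP  <  k=5
[6,7] S\(S\NP)  lex  "slowly"
[0,7] S  <  k=6

[0,7] S   <
  [0,6] S\NP   <
    [0,5] PP   <
      [0,3] N   <
        [0,2] NP   >
          [0,1] "bone" : NP/PP
          [1,2] "saw" : PP
        [2,3] "read" : N\NP
      [3,5] PP\N   <B
        [3,4] "found" : S\N
        [4,5] "a" : PP\S
    [5,6] "near" : (S\NP)\PP
  [6,7] "slowly" : S\(S\NP)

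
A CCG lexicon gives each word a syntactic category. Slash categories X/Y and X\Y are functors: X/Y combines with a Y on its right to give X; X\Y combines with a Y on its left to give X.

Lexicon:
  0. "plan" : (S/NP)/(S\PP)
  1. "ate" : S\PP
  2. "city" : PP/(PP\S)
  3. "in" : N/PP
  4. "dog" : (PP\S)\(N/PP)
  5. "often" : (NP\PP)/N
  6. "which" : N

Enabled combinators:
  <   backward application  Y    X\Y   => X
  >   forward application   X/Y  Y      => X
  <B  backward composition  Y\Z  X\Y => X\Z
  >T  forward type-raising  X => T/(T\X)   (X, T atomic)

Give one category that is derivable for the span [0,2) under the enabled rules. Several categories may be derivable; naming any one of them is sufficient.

S/NP

[0,7] S   >
  [0,2] S/NP   >
    [0,1] "plan" : (S/NP)/(S\PP)
    [1,2] "ate" : S\PP
  [2,7] NP   <
    [2,5] PP   >
      [2,3] "city" : PP/(PP\S)
      [3,5] PP\S   <
        [3,4] "in" : N/PP
        [4,5] "dog" : (PP\S)\(N/PP)
    [5,7] NP\PP   >
      [5,6] "often" : (NP\PP)/N
      [6,7] "which" : N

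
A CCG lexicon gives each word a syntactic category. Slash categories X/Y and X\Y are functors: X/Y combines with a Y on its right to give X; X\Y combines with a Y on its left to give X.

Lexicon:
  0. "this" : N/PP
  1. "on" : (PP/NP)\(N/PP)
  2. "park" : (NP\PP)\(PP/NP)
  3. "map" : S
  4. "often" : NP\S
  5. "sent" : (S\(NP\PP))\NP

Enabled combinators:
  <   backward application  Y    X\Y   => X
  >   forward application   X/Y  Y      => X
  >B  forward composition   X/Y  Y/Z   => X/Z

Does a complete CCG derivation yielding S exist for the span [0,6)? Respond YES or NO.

YES

[0,6] S   <
  [0,3] NP\PP   <
    [0,2] PP/NP   <
      [0,1] "this" : N/PP
      [1,2] "on" : (PP/NP)\(N/PP)
    [2,3] "park" : (NP\PP)\(PP/NP)
  [3,6] S\(NP\PP)   <
    [3,5] NP   <
      [3,4] "map" : S
      [4,5] "often" : NP\S
    [5,6] "sent" : (S\(NP\PP))\NP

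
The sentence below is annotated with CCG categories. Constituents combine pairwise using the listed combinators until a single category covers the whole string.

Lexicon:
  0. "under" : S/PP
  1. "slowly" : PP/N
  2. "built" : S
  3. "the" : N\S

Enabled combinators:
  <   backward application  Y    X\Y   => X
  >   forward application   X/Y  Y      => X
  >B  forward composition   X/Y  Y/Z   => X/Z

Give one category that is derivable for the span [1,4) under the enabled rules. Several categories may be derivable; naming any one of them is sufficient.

PP

[0,4] S   >
  [0,1] "under" : S/PP
  [1,4] PP   >
    [1,2] "slowly" : PP/N
    [2,4] N   <
      [2,3] "built" : S
      [3,4] "the" : N\S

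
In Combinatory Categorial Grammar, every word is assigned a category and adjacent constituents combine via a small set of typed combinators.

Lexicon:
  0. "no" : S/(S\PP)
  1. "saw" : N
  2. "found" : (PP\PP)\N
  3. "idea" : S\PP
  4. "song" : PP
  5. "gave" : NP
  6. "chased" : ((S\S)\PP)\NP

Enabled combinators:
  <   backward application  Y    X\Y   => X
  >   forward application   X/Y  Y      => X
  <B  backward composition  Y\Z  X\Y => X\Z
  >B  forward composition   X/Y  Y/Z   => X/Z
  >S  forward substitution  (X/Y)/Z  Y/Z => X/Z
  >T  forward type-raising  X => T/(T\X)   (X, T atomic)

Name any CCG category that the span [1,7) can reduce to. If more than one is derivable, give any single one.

[0,7] S   >
  [0,1] "no" : S/(S\PP)
  [1,7] S\PP   <B
    [1,4] S\PP   <B
      [1,3] PP\PP   <
        [1,2] "saw" : N
        [2,3] "found" : (PP\PP)\N
      [3,4] "idea" : S\PP
    [4,7] S\S   <
      [4,5] "song" : PP
      [5,7] (S\S)\PP   <
        [5,6] "gave" : NP
        [6,7] "chased" : ((S\S)\PP)\NP

S\PP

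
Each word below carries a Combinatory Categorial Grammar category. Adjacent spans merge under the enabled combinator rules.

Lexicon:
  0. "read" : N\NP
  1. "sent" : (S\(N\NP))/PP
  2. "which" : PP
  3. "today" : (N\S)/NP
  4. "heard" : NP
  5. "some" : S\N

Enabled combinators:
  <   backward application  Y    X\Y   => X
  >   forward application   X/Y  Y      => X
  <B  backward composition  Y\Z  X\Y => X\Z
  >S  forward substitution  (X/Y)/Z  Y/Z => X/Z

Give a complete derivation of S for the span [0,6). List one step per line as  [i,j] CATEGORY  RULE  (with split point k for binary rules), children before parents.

[0,6] S   <
  [0,5] N   <
    [0,3] S   <
      [0,1] "read" : N\NP
      [1,3] S\(N\NP)   >
        [1,2] "sent" : (S\(N\NP))/PP
        [2,3] "which" : PP
    [3,5] N\S   >
      [3,4] "today" : (N\S)/NP
      [4,5] "heard" : NP
  [5,6] "some" : S\N

[0,1] N\NP  lex  "read"
[1,2] (S\(N\NP))/PP  lex  "sent"
[2,3] PP  lex  "which"
[1,3] S\(N\NP)  >  k=2
[0,3] S  <  k=1
[3,4] (N\S)/NP  lex  "today"
[4,5] NP  lex  "heard"
[3,5] N\S  >  k=4
[0,5] N  <  k=3
[5,6] S\N  lex  "some"
[0,6] S  <  k=5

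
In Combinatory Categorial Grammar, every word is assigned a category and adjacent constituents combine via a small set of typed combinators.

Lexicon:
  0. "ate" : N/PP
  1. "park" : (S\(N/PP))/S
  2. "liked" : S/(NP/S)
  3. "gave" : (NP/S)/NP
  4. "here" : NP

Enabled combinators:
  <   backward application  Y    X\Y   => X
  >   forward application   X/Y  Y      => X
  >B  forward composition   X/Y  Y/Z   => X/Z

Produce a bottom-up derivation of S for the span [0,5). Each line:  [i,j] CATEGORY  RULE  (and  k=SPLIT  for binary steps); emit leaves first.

[0,5] S   <
  [0,1] "ate" : N/PP
  [1,5] S\(N/PP)   >
    [1,2] "park" : (S\(N/PP))/S
    [2,5] S   >
      [2,4] S/NP   >B
        [2,3] "liked" : S/(NP/S)
        [3,4] "gave" : (NP/S)/NP
      [4,5] "here" : NP

[0,1] N/PP  lex  "ate"
[1,2] (S\(N/PP))/S  lex  "park"
[2,3] S/(NP/S)  lex  "liked"
[3,4] (NP/S)/NP  lex  "gave"
[2,4] S/NP  >B  k=3
[4,5] NP  lex  "here"
[2,5] S  >  k=4
[1,5] S\(N/PP)  >  k=2
[0,5] S  <  k=1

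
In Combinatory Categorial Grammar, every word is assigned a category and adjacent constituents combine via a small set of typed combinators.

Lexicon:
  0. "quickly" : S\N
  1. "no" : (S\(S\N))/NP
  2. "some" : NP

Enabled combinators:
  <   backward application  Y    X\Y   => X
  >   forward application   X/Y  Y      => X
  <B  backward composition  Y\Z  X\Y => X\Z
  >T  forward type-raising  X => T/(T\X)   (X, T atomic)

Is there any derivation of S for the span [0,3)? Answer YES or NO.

[0,3] S   <
  [0,1] "quickly" : S\N
  [1,3] S\(S\N)   >
    [1,2] "no" : (S\(S\N))/NP
    [2,3] "some" : NP

YES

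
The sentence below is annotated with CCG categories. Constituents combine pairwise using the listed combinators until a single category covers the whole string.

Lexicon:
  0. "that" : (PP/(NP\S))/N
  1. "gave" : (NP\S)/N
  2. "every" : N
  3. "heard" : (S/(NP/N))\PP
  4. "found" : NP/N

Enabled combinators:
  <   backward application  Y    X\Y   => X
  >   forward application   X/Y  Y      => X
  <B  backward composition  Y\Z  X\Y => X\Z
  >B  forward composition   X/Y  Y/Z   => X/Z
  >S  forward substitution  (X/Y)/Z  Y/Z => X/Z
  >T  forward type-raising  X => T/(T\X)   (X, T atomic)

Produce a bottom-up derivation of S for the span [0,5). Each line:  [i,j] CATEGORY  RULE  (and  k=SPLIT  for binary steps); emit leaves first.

[0,5] S   >
  [0,4] S/(NP/N)   <
    [0,3] PP   >
      [0,2] PP/N   >S
        [0,1] "that" : (PP/(NP\S))/N
        [1,2] "gave" : (NP\S)/N
      [2,3] "every" : N
    [3,4] "heard" : (S/(NP/N))\PP
  [4,5] "found" : NP/N

[0,1] (PP/(NP\S))/N  lex  "that"
[1,2] (NP\S)/N  lex  "gave"
[0,2] PP/N  >S  k=1
[2,3] N  lex  "every"
[0,3] PP  >  k=2
[3,4] (S/(NP/N))\PP  lex  "heard"
[0,4] S/(NP/N)  <  k=3
[4,5] NP/N  lex  "found"
[0,5] S  >  k=4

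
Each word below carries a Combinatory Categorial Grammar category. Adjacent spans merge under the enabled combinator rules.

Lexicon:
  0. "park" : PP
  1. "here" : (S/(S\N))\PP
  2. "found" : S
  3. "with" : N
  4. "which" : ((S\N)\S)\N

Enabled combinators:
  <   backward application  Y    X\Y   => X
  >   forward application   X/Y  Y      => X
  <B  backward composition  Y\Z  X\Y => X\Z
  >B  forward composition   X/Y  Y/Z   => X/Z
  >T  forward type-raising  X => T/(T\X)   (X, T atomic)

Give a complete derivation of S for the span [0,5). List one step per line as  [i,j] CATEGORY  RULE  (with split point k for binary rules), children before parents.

[0,5] S   >
  [0,2] S/(S\N)   <
    [0,1] "park" : PP
    [1,2] "here" : (S/(S\N))\PP
  [2,5] S\N   <
    [2,3] "found" : S
    [3,5] (S\N)\S   <
      [3,4] "with" : N
      [4,5] "which" : ((S\N)\S)\N

[0,1] PP  lex  "park"
[1,2] (S/(S\N))\PP  lex  "here"
[0,2] S/(S\N)  <  k=1
[2,3] S  lex  "found"
[3,4] N  lex  "with"
[4,5] ((S\N)\S)\N  lex  "which"
[3,5] (S\N)\S  <  k=4
[2,5] S\N  <  k=3
[0,5] S  >  k=2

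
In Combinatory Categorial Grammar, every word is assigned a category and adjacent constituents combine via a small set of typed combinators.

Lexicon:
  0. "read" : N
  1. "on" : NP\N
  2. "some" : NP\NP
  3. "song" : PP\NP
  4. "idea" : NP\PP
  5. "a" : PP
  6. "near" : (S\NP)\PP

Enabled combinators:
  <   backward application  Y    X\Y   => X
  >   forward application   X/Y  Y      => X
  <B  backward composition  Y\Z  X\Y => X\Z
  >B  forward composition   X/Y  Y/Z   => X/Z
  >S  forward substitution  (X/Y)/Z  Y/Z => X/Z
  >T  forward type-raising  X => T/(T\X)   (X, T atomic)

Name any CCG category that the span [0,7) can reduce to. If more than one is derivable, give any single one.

[0,7] S   <
  [0,2] NP   >
    [0,1] NP/(NP\N)   >T
      [0,1] "read" : N
    [1,2] "on" : NP\N
  [2,7] S\NP   <B
    [2,4] PP\NP   <B
      [2,3] "some" : NP\NP
      [3,4] "song" : PP\NP
    [4,7] S\PP   <B
      [4,5] "idea" : NP\PP
      [5,7] S\NP   <
        [5,6] "a" : PP
        [6,7] "near" : (S\NP)\PP

S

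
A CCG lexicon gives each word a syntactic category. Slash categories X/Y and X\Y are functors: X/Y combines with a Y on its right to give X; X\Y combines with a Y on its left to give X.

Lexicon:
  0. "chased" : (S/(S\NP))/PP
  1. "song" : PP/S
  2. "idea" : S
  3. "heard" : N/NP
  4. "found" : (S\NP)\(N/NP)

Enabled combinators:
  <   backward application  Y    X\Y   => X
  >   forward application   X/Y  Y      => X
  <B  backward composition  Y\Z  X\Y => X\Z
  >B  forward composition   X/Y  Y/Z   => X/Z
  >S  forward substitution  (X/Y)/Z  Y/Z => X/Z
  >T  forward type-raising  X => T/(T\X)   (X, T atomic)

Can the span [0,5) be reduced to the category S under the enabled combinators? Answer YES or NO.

YES

[0,5] S   >
  [0,3] S/(S\NP)   >
    [0,1] "chased" : (S/(S\NP))/PP
    [1,3] PP   >
      [1,2] "song" : PP/S
      [2,3] "idea" : S
  [3,5] S\NP   <
    [3,4] "heard" : N/NP
    [4,5] "found" : (S\NP)\(N/NP)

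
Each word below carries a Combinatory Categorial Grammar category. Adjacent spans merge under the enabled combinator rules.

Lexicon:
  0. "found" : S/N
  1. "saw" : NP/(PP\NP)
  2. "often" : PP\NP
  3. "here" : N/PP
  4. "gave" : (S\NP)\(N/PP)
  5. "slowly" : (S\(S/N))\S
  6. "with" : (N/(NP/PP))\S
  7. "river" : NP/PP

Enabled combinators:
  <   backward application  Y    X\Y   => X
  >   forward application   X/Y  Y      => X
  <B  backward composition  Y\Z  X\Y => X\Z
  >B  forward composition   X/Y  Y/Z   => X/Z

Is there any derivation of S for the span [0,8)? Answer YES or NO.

NO

S/N NP/(PP\NP) PP\NP N/PP (S\NP)\(N/PP) (S\(S/N))\S (N/(NP/PP))\S NP/PP
CKY chart[0,8] = {N}; S ∉ chart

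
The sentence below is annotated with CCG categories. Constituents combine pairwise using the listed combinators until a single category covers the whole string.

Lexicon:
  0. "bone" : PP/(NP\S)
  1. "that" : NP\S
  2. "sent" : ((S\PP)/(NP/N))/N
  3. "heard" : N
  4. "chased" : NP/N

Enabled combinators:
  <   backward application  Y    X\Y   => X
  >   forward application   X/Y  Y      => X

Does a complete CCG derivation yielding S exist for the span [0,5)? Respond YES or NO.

[0,5] S   <
  [0,2] PP   >
    [0,1] "bone" : PP/(NP\S)
    [1,2] "that" : NP\S
  [2,5] S\PP   >
    [2,4] (S\PP)/(NP/N)   >
      [2,3] "sent" : ((S\PP)/(NP/N))/N
      [3,4] "heard" : N
    [4,5] "chased" : NP/N

YES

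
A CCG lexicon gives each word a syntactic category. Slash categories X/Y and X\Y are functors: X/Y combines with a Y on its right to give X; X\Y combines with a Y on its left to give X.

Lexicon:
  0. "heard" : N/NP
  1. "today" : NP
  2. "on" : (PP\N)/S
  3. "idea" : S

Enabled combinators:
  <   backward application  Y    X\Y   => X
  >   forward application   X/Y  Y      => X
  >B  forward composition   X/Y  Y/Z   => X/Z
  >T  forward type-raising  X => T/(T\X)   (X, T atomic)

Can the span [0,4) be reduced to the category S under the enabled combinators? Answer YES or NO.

NO

N/NP NP (PP\N)/S S
CKY chart[0,4] = {N/(N\PP), NP/(NP\PP), PP, PP/(PP\PP), PP/(S\S), S/(S\PP)}; S ∉ chart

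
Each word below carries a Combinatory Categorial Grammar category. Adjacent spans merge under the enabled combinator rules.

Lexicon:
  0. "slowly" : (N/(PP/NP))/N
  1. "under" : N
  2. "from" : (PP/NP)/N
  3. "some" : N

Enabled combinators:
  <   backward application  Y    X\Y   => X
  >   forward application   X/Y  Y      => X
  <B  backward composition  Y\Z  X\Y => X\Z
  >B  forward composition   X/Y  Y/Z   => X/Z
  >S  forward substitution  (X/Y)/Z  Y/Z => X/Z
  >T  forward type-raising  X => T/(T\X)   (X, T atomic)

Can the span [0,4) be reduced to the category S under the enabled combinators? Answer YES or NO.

NO

(N/(PP/NP))/N N (PP/NP)/N N
CKY chart[0,4] = {N, N/(N\N), NP/(NP\N), PP/(PP\N), S/(S\N)}; S ∉ chart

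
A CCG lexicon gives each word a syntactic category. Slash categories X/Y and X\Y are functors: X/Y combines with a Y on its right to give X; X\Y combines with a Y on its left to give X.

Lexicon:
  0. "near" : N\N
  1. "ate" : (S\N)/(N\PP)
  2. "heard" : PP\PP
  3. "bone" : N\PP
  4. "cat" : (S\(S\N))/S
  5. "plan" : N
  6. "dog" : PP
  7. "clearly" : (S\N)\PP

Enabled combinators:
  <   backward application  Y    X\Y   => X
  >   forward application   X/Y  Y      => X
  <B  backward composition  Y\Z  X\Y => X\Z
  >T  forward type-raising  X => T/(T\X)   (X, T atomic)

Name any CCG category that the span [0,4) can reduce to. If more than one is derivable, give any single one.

[0,8] S   <
  [0,4] S\N   <B
    [0,1] "near" : N\N
    [1,4] S\N   >
      [1,2] "ate" : (S\N)/(N\PP)
      [2,4] N\PP   <B
        [2,3] "heard" : PP\PP
        [3,4] "bone" : N\PP
  [4,8] S\(S\N)   >
    [4,5] "cat" : (S\(S\N))/S
    [5,8] S   >
      [5,6] S/(S\N)   >T
        [5,6] "plan" : N
      [6,8] S\N   <
        [6,7] "dog" : PP
        [7,8] "clearly" : (S\N)\PP

S\N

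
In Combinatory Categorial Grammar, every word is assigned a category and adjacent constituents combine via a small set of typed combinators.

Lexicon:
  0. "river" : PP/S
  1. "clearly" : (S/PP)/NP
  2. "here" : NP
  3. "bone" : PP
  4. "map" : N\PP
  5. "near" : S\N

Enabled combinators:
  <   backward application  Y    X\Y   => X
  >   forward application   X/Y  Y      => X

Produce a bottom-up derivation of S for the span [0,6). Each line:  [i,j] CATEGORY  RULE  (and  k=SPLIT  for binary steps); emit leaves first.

[0,1] PP/S  lex  "river"
[1,2] (S/PP)/NP  lex  "clearly"
[2,3] NP  lex  "here"
[1,3] S/PP  >  k=2
[3,4] PP  lex  "bone"
[1,4] S  >  k=3
[0,4] PP  >  k=1
[4,5] N\PP  lex  "map"
[0,5] N  <  k=4
[5,6] S\N  lex  "near"
[0,6] S  <  k=5

[0,6] S   <
  [0,5] N   <
    [0,4] PP   >
      [0,1] "river" : PP/S
      [1,4] S   >
        [1,3] S/PP   >
          [1,2] "clearly" : (S/PP)/NP
          [2,3] "here" : NP
        [3,4] "bone" : PP
    [4,5] "map" : N\PP
  [5,6] "near" : S\N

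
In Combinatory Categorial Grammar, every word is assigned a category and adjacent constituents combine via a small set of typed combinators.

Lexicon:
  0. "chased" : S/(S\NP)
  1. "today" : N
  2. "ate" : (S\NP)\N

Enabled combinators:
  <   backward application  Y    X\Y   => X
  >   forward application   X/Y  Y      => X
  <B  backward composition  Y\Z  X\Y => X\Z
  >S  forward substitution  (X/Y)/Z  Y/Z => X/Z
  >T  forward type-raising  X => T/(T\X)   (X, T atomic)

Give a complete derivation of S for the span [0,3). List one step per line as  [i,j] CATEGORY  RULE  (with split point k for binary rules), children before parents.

[0,1] S/(S\NP)  lex  "chased"
[1,2] N  lex  "today"
[2,3] (S\NP)\N  lex  "ate"
[1,3] S\NP  <  k=2
[0,3] S  >  k=1

[0,3] S   >
  [0,1] "chased" : S/(S\NP)
  [1,3] S\NP   <
    [1,2] "today" : N
    [2,3] "ate" : (S\NP)\N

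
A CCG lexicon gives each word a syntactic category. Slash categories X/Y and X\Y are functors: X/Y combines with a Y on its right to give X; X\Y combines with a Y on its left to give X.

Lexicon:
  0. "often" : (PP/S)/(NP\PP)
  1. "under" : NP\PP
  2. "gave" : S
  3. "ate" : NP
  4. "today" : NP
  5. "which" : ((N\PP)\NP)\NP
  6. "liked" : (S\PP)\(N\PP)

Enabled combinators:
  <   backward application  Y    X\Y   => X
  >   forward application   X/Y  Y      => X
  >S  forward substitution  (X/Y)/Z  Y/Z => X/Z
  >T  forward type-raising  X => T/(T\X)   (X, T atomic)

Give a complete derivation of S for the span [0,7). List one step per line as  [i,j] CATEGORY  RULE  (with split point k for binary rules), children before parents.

[0,7] S   <
  [0,3] PP   >
    [0,2] PP/S   >
      [0,1] "often" : (PP/S)/(NP\PP)
      [1,2] "under" : NP\PP
    [2,3] "gave" : S
  [3,7] S\PP   <
    [3,6] N\PP   <
      [3,4] "ate" : NP
      [4,6] (N\PP)\NP   <
        [4,5] "today" : NP
        [5,6] "which" : ((N\PP)\NP)\NP
    [6,7] "liked" : (S\PP)\(N\PP)

[0,1] (PP/S)/(NP\PP)  lex  "often"
[1,2] NP\PP  lex  "under"
[0,2] PP/S  >  k=1
[2,3] S  lex  "gave"
[0,3] PP  >  k=2
[3,4] NP  lex  "ate"
[4,5] NP  lex  "today"
[5,6] ((N\PP)\NP)\NP  lex  "which"
[4,6] (N\PP)\NP  <  k=5
[3,6] N\PP  <  k=4
[6,7] (S\PP)\(N\PP)  lex  "liked"
[3,7] S\PP  <  k=6
[0,7] S  <  k=3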